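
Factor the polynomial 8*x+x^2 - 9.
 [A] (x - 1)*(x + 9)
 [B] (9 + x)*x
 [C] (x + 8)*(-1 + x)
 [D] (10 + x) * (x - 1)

We need to factor 8*x+x^2 - 9.
The factored form is (x - 1)*(x + 9).
A) (x - 1)*(x + 9)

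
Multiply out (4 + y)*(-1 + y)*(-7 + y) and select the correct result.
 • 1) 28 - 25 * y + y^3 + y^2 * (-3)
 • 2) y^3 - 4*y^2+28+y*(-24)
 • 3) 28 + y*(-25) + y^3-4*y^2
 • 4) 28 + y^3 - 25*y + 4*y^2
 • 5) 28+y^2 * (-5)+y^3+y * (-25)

Expanding (4 + y)*(-1 + y)*(-7 + y):
= 28 + y*(-25) + y^3-4*y^2
3) 28 + y*(-25) + y^3-4*y^2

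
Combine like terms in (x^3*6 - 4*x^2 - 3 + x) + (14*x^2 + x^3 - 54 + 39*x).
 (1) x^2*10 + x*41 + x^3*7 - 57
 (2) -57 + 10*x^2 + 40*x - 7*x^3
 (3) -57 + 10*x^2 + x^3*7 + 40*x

Adding the polynomials and combining like terms:
(x^3*6 - 4*x^2 - 3 + x) + (14*x^2 + x^3 - 54 + 39*x)
= -57 + 10*x^2 + x^3*7 + 40*x
3) -57 + 10*x^2 + x^3*7 + 40*x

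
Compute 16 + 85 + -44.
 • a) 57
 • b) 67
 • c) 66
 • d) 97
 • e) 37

First: 16 + 85 = 101
Then: 101 + -44 = 57
a) 57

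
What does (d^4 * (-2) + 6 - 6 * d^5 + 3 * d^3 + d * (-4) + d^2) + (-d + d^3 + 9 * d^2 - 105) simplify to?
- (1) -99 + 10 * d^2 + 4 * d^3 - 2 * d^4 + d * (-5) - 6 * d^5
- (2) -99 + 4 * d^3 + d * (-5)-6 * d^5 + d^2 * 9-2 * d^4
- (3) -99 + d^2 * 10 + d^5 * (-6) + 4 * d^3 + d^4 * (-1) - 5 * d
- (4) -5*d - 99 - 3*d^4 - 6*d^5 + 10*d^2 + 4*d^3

Adding the polynomials and combining like terms:
(d^4*(-2) + 6 - 6*d^5 + 3*d^3 + d*(-4) + d^2) + (-d + d^3 + 9*d^2 - 105)
= -99 + 10 * d^2 + 4 * d^3 - 2 * d^4 + d * (-5) - 6 * d^5
1) -99 + 10 * d^2 + 4 * d^3 - 2 * d^4 + d * (-5) - 6 * d^5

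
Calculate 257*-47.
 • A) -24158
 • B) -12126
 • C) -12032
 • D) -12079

257 * -47 = -12079
D) -12079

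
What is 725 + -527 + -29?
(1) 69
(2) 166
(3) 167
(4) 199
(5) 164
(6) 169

First: 725 + -527 = 198
Then: 198 + -29 = 169
6) 169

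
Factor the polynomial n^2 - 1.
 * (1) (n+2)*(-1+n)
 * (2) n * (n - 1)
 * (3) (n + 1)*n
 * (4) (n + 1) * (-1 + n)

We need to factor n^2 - 1.
The factored form is (n + 1) * (-1 + n).
4) (n + 1) * (-1 + n)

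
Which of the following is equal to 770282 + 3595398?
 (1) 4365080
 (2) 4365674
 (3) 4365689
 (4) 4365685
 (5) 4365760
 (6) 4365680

770282 + 3595398 = 4365680
6) 4365680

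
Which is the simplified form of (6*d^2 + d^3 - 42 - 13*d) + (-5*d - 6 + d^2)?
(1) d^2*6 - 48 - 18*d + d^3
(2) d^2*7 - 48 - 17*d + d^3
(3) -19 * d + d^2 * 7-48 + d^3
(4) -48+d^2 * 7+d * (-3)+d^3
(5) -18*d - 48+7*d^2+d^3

Adding the polynomials and combining like terms:
(6*d^2 + d^3 - 42 - 13*d) + (-5*d - 6 + d^2)
= -18*d - 48+7*d^2+d^3
5) -18*d - 48+7*d^2+d^3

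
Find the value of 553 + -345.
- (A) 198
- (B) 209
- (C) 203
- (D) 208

553 + -345 = 208
D) 208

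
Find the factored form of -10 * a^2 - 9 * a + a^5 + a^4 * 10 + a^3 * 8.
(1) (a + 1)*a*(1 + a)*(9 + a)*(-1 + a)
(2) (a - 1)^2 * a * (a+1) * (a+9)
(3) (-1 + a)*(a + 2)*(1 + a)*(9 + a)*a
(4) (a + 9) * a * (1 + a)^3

We need to factor -10 * a^2 - 9 * a + a^5 + a^4 * 10 + a^3 * 8.
The factored form is (a + 1)*a*(1 + a)*(9 + a)*(-1 + a).
1) (a + 1)*a*(1 + a)*(9 + a)*(-1 + a)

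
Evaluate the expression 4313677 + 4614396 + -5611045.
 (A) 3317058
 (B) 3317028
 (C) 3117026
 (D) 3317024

First: 4313677 + 4614396 = 8928073
Then: 8928073 + -5611045 = 3317028
B) 3317028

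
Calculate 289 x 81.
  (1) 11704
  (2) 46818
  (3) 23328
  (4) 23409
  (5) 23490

289 * 81 = 23409
4) 23409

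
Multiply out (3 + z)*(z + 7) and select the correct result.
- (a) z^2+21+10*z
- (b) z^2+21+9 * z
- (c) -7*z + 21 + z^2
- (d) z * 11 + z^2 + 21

Expanding (3 + z)*(z + 7):
= z^2+21+10*z
a) z^2+21+10*z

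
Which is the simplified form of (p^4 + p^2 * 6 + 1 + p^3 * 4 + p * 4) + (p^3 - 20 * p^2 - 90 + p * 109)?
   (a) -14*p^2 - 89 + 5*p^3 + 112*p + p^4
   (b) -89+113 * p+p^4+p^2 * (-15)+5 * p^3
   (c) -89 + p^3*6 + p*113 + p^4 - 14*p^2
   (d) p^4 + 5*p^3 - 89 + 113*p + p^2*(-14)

Adding the polynomials and combining like terms:
(p^4 + p^2*6 + 1 + p^3*4 + p*4) + (p^3 - 20*p^2 - 90 + p*109)
= p^4 + 5*p^3 - 89 + 113*p + p^2*(-14)
d) p^4 + 5*p^3 - 89 + 113*p + p^2*(-14)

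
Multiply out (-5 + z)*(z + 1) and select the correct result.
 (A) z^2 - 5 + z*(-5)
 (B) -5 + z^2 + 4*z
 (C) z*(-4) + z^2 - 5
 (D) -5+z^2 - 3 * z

Expanding (-5 + z)*(z + 1):
= z*(-4) + z^2 - 5
C) z*(-4) + z^2 - 5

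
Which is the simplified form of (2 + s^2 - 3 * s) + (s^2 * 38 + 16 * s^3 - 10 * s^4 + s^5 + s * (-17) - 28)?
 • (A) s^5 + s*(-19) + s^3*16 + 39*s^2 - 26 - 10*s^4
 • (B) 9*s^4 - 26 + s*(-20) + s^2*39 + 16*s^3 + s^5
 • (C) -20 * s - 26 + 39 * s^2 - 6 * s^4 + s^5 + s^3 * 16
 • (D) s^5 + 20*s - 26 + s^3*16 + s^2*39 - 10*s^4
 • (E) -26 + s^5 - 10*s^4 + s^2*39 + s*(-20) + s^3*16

Adding the polynomials and combining like terms:
(2 + s^2 - 3*s) + (s^2*38 + 16*s^3 - 10*s^4 + s^5 + s*(-17) - 28)
= -26 + s^5 - 10*s^4 + s^2*39 + s*(-20) + s^3*16
E) -26 + s^5 - 10*s^4 + s^2*39 + s*(-20) + s^3*16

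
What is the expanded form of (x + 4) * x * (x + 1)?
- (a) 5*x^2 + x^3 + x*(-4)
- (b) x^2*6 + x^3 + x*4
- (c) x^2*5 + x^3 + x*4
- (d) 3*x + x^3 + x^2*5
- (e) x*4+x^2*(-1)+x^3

Expanding (x + 4) * x * (x + 1):
= x^2*5 + x^3 + x*4
c) x^2*5 + x^3 + x*4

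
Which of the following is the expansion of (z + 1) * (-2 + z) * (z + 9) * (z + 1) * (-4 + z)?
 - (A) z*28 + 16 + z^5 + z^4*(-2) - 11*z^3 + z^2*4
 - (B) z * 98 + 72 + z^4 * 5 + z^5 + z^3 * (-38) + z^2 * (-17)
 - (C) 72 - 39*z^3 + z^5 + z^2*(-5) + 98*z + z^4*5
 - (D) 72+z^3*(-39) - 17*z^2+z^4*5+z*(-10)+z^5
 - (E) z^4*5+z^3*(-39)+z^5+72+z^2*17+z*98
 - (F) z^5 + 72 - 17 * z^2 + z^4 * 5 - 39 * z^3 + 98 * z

Expanding (z + 1) * (-2 + z) * (z + 9) * (z + 1) * (-4 + z):
= z^5 + 72 - 17 * z^2 + z^4 * 5 - 39 * z^3 + 98 * z
F) z^5 + 72 - 17 * z^2 + z^4 * 5 - 39 * z^3 + 98 * z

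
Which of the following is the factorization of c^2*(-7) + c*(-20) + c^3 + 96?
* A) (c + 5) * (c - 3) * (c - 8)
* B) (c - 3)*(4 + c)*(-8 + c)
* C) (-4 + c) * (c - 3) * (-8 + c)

We need to factor c^2*(-7) + c*(-20) + c^3 + 96.
The factored form is (c - 3)*(4 + c)*(-8 + c).
B) (c - 3)*(4 + c)*(-8 + c)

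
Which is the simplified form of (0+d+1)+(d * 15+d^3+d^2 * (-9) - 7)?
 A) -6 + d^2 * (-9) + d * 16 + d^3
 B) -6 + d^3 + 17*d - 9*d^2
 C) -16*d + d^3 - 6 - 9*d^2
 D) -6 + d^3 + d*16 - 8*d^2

Adding the polynomials and combining like terms:
(0 + d + 1) + (d*15 + d^3 + d^2*(-9) - 7)
= -6 + d^2 * (-9) + d * 16 + d^3
A) -6 + d^2 * (-9) + d * 16 + d^3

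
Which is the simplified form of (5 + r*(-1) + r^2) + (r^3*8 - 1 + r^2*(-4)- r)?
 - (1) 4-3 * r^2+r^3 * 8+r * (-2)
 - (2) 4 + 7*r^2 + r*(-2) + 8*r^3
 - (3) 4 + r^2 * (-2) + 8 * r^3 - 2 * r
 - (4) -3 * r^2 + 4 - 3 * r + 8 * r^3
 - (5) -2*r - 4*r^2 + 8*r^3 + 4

Adding the polynomials and combining like terms:
(5 + r*(-1) + r^2) + (r^3*8 - 1 + r^2*(-4) - r)
= 4-3 * r^2+r^3 * 8+r * (-2)
1) 4-3 * r^2+r^3 * 8+r * (-2)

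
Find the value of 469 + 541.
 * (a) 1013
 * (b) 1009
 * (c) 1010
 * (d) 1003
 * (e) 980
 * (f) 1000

469 + 541 = 1010
c) 1010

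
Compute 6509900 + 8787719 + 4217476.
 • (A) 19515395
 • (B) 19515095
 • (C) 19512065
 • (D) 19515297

First: 6509900 + 8787719 = 15297619
Then: 15297619 + 4217476 = 19515095
B) 19515095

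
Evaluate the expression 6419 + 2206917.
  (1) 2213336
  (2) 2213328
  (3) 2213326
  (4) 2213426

6419 + 2206917 = 2213336
1) 2213336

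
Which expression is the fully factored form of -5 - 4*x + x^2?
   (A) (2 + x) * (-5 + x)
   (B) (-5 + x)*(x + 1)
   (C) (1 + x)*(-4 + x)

We need to factor -5 - 4*x + x^2.
The factored form is (-5 + x)*(x + 1).
B) (-5 + x)*(x + 1)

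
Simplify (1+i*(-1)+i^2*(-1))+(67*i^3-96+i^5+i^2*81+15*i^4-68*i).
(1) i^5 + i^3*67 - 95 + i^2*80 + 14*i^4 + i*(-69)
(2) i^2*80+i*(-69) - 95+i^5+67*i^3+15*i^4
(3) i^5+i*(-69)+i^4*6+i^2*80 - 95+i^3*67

Adding the polynomials and combining like terms:
(1 + i*(-1) + i^2*(-1)) + (67*i^3 - 96 + i^5 + i^2*81 + 15*i^4 - 68*i)
= i^2*80+i*(-69) - 95+i^5+67*i^3+15*i^4
2) i^2*80+i*(-69) - 95+i^5+67*i^3+15*i^4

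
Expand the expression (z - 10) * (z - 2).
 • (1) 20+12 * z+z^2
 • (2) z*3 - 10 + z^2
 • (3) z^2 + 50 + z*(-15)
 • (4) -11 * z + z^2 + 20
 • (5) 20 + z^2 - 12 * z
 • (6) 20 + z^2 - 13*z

Expanding (z - 10) * (z - 2):
= 20 + z^2 - 12 * z
5) 20 + z^2 - 12 * z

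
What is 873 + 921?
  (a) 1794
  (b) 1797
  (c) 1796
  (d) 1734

873 + 921 = 1794
a) 1794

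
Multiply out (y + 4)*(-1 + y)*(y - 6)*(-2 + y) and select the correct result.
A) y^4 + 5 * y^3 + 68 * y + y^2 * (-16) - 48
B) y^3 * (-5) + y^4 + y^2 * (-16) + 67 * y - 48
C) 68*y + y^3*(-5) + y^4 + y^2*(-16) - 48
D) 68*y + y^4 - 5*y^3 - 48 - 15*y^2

Expanding (y + 4)*(-1 + y)*(y - 6)*(-2 + y):
= 68*y + y^3*(-5) + y^4 + y^2*(-16) - 48
C) 68*y + y^3*(-5) + y^4 + y^2*(-16) - 48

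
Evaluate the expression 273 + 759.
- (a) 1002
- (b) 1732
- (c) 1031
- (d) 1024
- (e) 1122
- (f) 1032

273 + 759 = 1032
f) 1032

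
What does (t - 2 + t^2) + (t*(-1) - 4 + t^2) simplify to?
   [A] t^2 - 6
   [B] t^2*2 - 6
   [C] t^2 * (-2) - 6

Adding the polynomials and combining like terms:
(t - 2 + t^2) + (t*(-1) - 4 + t^2)
= t^2*2 - 6
B) t^2*2 - 6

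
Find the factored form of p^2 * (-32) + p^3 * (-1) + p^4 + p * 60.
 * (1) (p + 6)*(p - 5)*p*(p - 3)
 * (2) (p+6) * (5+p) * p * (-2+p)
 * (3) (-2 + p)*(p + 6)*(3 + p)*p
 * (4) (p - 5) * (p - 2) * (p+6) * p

We need to factor p^2 * (-32) + p^3 * (-1) + p^4 + p * 60.
The factored form is (p - 5) * (p - 2) * (p+6) * p.
4) (p - 5) * (p - 2) * (p+6) * p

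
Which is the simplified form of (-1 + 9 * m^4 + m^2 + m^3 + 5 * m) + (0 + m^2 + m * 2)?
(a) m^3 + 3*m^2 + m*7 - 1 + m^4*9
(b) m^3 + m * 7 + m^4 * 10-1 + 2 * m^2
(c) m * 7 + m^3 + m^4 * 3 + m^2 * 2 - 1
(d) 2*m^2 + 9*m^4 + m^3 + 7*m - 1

Adding the polynomials and combining like terms:
(-1 + 9*m^4 + m^2 + m^3 + 5*m) + (0 + m^2 + m*2)
= 2*m^2 + 9*m^4 + m^3 + 7*m - 1
d) 2*m^2 + 9*m^4 + m^3 + 7*m - 1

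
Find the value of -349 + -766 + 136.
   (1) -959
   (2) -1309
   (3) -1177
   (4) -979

First: -349 + -766 = -1115
Then: -1115 + 136 = -979
4) -979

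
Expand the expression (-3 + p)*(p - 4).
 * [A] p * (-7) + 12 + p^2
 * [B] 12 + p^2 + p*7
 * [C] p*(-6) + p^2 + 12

Expanding (-3 + p)*(p - 4):
= p * (-7) + 12 + p^2
A) p * (-7) + 12 + p^2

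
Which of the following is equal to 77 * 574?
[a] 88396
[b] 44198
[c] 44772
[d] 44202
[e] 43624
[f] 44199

77 * 574 = 44198
b) 44198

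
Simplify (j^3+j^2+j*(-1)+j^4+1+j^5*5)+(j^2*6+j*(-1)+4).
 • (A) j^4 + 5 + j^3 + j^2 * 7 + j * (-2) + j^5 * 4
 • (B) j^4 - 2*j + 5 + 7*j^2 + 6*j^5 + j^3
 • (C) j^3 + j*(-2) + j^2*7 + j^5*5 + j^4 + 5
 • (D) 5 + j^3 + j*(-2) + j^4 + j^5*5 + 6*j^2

Adding the polynomials and combining like terms:
(j^3 + j^2 + j*(-1) + j^4 + 1 + j^5*5) + (j^2*6 + j*(-1) + 4)
= j^3 + j*(-2) + j^2*7 + j^5*5 + j^4 + 5
C) j^3 + j*(-2) + j^2*7 + j^5*5 + j^4 + 5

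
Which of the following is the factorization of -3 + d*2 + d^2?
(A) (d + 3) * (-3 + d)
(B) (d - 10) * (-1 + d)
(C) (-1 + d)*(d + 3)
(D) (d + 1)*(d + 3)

We need to factor -3 + d*2 + d^2.
The factored form is (-1 + d)*(d + 3).
C) (-1 + d)*(d + 3)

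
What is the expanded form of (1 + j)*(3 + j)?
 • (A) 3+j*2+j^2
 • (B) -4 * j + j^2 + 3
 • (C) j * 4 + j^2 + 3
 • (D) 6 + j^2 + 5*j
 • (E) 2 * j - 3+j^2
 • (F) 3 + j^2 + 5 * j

Expanding (1 + j)*(3 + j):
= j * 4 + j^2 + 3
C) j * 4 + j^2 + 3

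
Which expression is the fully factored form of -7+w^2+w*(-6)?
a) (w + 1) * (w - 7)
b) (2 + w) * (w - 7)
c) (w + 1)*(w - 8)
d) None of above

We need to factor -7+w^2+w*(-6).
The factored form is (w + 1) * (w - 7).
a) (w + 1) * (w - 7)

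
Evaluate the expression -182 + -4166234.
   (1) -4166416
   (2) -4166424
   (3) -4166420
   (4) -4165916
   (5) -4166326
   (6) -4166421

-182 + -4166234 = -4166416
1) -4166416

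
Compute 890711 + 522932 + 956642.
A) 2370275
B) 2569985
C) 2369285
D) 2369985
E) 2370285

First: 890711 + 522932 = 1413643
Then: 1413643 + 956642 = 2370285
E) 2370285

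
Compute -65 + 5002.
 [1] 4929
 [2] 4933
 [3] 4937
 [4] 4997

-65 + 5002 = 4937
3) 4937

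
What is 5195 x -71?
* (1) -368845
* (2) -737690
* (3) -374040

5195 * -71 = -368845
1) -368845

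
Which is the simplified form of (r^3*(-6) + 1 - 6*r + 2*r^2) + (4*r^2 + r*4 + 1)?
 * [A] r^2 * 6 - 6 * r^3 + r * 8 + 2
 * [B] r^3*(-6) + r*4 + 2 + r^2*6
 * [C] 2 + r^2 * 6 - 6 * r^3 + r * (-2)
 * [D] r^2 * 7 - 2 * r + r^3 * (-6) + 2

Adding the polynomials and combining like terms:
(r^3*(-6) + 1 - 6*r + 2*r^2) + (4*r^2 + r*4 + 1)
= 2 + r^2 * 6 - 6 * r^3 + r * (-2)
C) 2 + r^2 * 6 - 6 * r^3 + r * (-2)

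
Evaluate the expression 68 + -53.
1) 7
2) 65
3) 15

68 + -53 = 15
3) 15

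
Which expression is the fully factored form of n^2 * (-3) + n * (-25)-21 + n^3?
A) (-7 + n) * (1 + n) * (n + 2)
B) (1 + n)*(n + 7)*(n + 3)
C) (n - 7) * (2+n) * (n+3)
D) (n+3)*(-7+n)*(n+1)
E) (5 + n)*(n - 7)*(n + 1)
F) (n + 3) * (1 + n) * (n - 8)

We need to factor n^2 * (-3) + n * (-25)-21 + n^3.
The factored form is (n+3)*(-7+n)*(n+1).
D) (n+3)*(-7+n)*(n+1)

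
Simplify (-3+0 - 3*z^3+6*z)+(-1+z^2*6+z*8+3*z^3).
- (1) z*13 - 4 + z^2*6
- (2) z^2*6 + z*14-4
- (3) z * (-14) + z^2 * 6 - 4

Adding the polynomials and combining like terms:
(-3 + 0 - 3*z^3 + 6*z) + (-1 + z^2*6 + z*8 + 3*z^3)
= z^2*6 + z*14-4
2) z^2*6 + z*14-4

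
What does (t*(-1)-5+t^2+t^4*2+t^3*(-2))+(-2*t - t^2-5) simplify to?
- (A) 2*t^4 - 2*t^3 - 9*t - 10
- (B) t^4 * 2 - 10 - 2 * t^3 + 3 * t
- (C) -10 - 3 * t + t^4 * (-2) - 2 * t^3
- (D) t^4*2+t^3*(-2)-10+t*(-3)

Adding the polynomials and combining like terms:
(t*(-1) - 5 + t^2 + t^4*2 + t^3*(-2)) + (-2*t - t^2 - 5)
= t^4*2+t^3*(-2)-10+t*(-3)
D) t^4*2+t^3*(-2)-10+t*(-3)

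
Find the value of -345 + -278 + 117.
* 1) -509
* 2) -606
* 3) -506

First: -345 + -278 = -623
Then: -623 + 117 = -506
3) -506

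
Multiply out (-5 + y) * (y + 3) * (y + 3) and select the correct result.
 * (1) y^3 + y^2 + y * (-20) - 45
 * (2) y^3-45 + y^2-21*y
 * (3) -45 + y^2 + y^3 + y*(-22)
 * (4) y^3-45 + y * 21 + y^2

Expanding (-5 + y) * (y + 3) * (y + 3):
= y^3-45 + y^2-21*y
2) y^3-45 + y^2-21*y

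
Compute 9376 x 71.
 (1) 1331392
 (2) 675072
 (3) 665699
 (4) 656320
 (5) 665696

9376 * 71 = 665696
5) 665696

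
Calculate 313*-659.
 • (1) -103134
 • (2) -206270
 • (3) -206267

313 * -659 = -206267
3) -206267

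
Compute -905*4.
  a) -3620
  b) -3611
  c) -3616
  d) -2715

-905 * 4 = -3620
a) -3620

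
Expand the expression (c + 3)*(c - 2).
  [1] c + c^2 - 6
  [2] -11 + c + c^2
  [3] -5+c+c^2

Expanding (c + 3)*(c - 2):
= c + c^2 - 6
1) c + c^2 - 6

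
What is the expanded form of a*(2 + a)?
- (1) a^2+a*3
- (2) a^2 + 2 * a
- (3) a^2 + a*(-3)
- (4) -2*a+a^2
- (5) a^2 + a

Expanding a*(2 + a):
= a^2 + 2 * a
2) a^2 + 2 * a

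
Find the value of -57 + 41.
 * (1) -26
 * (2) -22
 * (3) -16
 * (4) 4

-57 + 41 = -16
3) -16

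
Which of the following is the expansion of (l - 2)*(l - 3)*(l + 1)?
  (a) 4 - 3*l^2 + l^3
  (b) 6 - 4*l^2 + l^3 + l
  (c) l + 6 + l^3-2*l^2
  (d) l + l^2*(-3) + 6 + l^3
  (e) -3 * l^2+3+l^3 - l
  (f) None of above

Expanding (l - 2)*(l - 3)*(l + 1):
= 6 - 4*l^2 + l^3 + l
b) 6 - 4*l^2 + l^3 + l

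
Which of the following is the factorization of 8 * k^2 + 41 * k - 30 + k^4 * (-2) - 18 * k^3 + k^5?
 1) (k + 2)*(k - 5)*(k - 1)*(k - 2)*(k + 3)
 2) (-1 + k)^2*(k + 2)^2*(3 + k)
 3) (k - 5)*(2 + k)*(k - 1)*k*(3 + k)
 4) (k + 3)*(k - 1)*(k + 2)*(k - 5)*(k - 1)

We need to factor 8 * k^2 + 41 * k - 30 + k^4 * (-2) - 18 * k^3 + k^5.
The factored form is (k + 3)*(k - 1)*(k + 2)*(k - 5)*(k - 1).
4) (k + 3)*(k - 1)*(k + 2)*(k - 5)*(k - 1)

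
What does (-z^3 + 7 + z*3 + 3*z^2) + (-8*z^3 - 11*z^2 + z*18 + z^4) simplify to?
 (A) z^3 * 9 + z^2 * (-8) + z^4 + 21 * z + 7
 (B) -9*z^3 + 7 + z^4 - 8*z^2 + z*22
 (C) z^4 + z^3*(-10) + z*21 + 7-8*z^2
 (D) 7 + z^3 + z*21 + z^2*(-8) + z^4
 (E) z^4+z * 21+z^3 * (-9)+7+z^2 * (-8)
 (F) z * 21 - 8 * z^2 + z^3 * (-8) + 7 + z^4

Adding the polynomials and combining like terms:
(-z^3 + 7 + z*3 + 3*z^2) + (-8*z^3 - 11*z^2 + z*18 + z^4)
= z^4+z * 21+z^3 * (-9)+7+z^2 * (-8)
E) z^4+z * 21+z^3 * (-9)+7+z^2 * (-8)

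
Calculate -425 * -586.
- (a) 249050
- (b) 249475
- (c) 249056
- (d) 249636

-425 * -586 = 249050
a) 249050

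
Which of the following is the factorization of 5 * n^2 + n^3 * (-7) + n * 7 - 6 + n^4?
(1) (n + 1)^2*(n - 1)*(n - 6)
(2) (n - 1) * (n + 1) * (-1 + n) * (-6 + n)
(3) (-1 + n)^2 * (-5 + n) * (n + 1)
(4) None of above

We need to factor 5 * n^2 + n^3 * (-7) + n * 7 - 6 + n^4.
The factored form is (n - 1) * (n + 1) * (-1 + n) * (-6 + n).
2) (n - 1) * (n + 1) * (-1 + n) * (-6 + n)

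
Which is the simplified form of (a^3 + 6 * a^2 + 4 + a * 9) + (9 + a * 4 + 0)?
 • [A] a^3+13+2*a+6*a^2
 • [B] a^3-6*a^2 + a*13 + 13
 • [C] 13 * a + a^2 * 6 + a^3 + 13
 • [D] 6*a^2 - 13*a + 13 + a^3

Adding the polynomials and combining like terms:
(a^3 + 6*a^2 + 4 + a*9) + (9 + a*4 + 0)
= 13 * a + a^2 * 6 + a^3 + 13
C) 13 * a + a^2 * 6 + a^3 + 13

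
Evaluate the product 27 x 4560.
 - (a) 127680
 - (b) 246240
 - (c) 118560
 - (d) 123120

27 * 4560 = 123120
d) 123120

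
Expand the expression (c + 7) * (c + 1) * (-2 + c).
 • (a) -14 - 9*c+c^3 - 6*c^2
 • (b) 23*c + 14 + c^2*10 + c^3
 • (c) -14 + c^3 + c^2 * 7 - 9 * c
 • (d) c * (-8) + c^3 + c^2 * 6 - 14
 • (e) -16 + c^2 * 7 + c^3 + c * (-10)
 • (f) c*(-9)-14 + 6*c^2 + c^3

Expanding (c + 7) * (c + 1) * (-2 + c):
= c*(-9)-14 + 6*c^2 + c^3
f) c*(-9)-14 + 6*c^2 + c^3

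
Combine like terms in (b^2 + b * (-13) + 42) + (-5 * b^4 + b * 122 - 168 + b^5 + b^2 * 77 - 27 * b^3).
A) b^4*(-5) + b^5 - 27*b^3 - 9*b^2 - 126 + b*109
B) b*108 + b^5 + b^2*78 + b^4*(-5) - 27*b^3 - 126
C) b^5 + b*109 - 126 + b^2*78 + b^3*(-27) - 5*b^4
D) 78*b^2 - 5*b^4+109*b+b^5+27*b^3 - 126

Adding the polynomials and combining like terms:
(b^2 + b*(-13) + 42) + (-5*b^4 + b*122 - 168 + b^5 + b^2*77 - 27*b^3)
= b^5 + b*109 - 126 + b^2*78 + b^3*(-27) - 5*b^4
C) b^5 + b*109 - 126 + b^2*78 + b^3*(-27) - 5*b^4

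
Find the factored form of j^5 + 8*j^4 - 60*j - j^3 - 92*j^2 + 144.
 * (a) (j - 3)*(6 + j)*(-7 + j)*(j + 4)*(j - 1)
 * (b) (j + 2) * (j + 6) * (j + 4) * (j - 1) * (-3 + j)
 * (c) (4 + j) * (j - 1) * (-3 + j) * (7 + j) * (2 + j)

We need to factor j^5 + 8*j^4 - 60*j - j^3 - 92*j^2 + 144.
The factored form is (j + 2) * (j + 6) * (j + 4) * (j - 1) * (-3 + j).
b) (j + 2) * (j + 6) * (j + 4) * (j - 1) * (-3 + j)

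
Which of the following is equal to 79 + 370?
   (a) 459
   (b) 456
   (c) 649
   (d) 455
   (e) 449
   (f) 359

79 + 370 = 449
e) 449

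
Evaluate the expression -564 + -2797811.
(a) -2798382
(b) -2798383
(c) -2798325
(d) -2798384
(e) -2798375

-564 + -2797811 = -2798375
e) -2798375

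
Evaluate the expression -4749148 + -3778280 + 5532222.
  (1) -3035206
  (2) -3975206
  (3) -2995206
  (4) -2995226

First: -4749148 + -3778280 = -8527428
Then: -8527428 + 5532222 = -2995206
3) -2995206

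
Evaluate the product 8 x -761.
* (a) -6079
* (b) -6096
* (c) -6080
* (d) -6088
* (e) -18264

8 * -761 = -6088
d) -6088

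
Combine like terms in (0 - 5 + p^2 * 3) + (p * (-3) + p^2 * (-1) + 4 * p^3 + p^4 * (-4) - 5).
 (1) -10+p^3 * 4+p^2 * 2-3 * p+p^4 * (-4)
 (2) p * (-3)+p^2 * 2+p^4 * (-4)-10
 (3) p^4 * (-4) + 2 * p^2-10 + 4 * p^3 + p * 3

Adding the polynomials and combining like terms:
(0 - 5 + p^2*3) + (p*(-3) + p^2*(-1) + 4*p^3 + p^4*(-4) - 5)
= -10+p^3 * 4+p^2 * 2-3 * p+p^4 * (-4)
1) -10+p^3 * 4+p^2 * 2-3 * p+p^4 * (-4)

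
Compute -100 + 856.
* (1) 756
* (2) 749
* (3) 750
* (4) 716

-100 + 856 = 756
1) 756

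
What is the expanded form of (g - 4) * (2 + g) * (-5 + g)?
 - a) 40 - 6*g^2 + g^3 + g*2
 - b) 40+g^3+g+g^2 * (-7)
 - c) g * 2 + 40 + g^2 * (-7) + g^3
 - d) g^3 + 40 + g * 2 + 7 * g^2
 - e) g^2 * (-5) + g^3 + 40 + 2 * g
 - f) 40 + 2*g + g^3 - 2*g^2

Expanding (g - 4) * (2 + g) * (-5 + g):
= g * 2 + 40 + g^2 * (-7) + g^3
c) g * 2 + 40 + g^2 * (-7) + g^3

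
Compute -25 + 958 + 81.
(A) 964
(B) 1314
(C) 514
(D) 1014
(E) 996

First: -25 + 958 = 933
Then: 933 + 81 = 1014
D) 1014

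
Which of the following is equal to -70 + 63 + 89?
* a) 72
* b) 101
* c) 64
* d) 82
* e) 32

First: -70 + 63 = -7
Then: -7 + 89 = 82
d) 82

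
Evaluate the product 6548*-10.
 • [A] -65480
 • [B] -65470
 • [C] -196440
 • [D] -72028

6548 * -10 = -65480
A) -65480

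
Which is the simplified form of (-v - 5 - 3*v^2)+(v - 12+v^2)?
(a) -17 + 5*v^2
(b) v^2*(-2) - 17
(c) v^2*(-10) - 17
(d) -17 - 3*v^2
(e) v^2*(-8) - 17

Adding the polynomials and combining like terms:
(-v - 5 - 3*v^2) + (v - 12 + v^2)
= v^2*(-2) - 17
b) v^2*(-2) - 17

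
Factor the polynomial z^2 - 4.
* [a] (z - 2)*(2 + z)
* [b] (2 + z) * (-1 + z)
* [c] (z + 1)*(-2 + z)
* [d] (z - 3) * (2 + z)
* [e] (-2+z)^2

We need to factor z^2 - 4.
The factored form is (z - 2)*(2 + z).
a) (z - 2)*(2 + z)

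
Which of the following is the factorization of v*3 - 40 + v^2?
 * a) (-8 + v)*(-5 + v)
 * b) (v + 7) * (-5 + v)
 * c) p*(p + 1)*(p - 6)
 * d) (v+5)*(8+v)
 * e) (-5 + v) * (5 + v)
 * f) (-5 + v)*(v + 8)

We need to factor v*3 - 40 + v^2.
The factored form is (-5 + v)*(v + 8).
f) (-5 + v)*(v + 8)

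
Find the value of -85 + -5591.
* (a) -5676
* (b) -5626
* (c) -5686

-85 + -5591 = -5676
a) -5676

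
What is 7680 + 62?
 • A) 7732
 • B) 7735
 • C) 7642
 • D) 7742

7680 + 62 = 7742
D) 7742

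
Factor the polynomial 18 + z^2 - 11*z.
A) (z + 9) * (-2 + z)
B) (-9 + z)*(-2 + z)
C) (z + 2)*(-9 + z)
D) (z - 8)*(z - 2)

We need to factor 18 + z^2 - 11*z.
The factored form is (-9 + z)*(-2 + z).
B) (-9 + z)*(-2 + z)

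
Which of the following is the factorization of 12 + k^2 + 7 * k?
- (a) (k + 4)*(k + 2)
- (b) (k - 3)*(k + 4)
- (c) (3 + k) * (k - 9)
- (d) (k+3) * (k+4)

We need to factor 12 + k^2 + 7 * k.
The factored form is (k+3) * (k+4).
d) (k+3) * (k+4)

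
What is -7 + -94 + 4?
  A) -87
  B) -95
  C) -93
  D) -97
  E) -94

First: -7 + -94 = -101
Then: -101 + 4 = -97
D) -97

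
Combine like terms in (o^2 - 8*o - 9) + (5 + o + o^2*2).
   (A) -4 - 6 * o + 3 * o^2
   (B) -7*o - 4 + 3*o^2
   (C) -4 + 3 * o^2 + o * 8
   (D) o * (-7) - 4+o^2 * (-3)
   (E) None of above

Adding the polynomials and combining like terms:
(o^2 - 8*o - 9) + (5 + o + o^2*2)
= -7*o - 4 + 3*o^2
B) -7*o - 4 + 3*o^2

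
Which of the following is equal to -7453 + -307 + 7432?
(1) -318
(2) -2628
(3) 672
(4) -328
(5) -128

First: -7453 + -307 = -7760
Then: -7760 + 7432 = -328
4) -328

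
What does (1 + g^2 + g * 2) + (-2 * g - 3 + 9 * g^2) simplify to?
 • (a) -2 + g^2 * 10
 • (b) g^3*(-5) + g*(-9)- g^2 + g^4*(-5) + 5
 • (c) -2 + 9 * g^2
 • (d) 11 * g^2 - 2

Adding the polynomials and combining like terms:
(1 + g^2 + g*2) + (-2*g - 3 + 9*g^2)
= -2 + g^2 * 10
a) -2 + g^2 * 10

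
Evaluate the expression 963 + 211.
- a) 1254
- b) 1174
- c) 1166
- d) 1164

963 + 211 = 1174
b) 1174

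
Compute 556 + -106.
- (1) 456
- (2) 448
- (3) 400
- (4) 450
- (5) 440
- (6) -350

556 + -106 = 450
4) 450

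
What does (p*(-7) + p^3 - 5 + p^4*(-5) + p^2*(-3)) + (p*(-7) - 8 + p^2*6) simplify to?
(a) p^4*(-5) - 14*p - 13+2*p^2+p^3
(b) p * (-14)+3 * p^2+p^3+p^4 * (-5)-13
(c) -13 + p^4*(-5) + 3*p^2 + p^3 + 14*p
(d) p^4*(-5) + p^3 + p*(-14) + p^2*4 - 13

Adding the polynomials and combining like terms:
(p*(-7) + p^3 - 5 + p^4*(-5) + p^2*(-3)) + (p*(-7) - 8 + p^2*6)
= p * (-14)+3 * p^2+p^3+p^4 * (-5)-13
b) p * (-14)+3 * p^2+p^3+p^4 * (-5)-13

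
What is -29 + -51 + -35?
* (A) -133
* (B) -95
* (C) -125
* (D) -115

First: -29 + -51 = -80
Then: -80 + -35 = -115
D) -115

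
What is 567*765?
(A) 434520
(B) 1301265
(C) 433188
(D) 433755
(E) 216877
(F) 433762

567 * 765 = 433755
D) 433755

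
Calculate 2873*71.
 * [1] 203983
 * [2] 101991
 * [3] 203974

2873 * 71 = 203983
1) 203983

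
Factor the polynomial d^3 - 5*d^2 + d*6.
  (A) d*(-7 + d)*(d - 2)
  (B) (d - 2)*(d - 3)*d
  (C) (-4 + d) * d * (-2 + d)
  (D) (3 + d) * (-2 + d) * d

We need to factor d^3 - 5*d^2 + d*6.
The factored form is (d - 2)*(d - 3)*d.
B) (d - 2)*(d - 3)*d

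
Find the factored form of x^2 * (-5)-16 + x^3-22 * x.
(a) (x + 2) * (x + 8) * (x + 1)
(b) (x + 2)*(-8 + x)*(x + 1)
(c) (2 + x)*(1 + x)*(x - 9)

We need to factor x^2 * (-5)-16 + x^3-22 * x.
The factored form is (x + 2)*(-8 + x)*(x + 1).
b) (x + 2)*(-8 + x)*(x + 1)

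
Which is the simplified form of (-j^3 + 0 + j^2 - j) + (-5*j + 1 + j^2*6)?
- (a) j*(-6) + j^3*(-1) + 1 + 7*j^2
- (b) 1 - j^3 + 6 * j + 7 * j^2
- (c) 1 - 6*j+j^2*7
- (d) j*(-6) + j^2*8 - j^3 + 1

Adding the polynomials and combining like terms:
(-j^3 + 0 + j^2 - j) + (-5*j + 1 + j^2*6)
= j*(-6) + j^3*(-1) + 1 + 7*j^2
a) j*(-6) + j^3*(-1) + 1 + 7*j^2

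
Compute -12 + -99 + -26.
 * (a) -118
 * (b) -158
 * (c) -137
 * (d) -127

First: -12 + -99 = -111
Then: -111 + -26 = -137
c) -137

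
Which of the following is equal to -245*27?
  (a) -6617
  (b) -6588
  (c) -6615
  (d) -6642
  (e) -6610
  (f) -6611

-245 * 27 = -6615
c) -6615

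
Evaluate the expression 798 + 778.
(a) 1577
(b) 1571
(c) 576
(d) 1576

798 + 778 = 1576
d) 1576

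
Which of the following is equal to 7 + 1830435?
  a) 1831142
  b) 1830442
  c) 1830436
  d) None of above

7 + 1830435 = 1830442
b) 1830442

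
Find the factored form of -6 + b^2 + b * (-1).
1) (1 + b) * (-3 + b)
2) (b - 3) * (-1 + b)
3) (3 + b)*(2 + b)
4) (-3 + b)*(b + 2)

We need to factor -6 + b^2 + b * (-1).
The factored form is (-3 + b)*(b + 2).
4) (-3 + b)*(b + 2)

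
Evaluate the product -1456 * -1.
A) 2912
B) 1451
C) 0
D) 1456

-1456 * -1 = 1456
D) 1456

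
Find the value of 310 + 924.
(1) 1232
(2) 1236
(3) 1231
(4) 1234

310 + 924 = 1234
4) 1234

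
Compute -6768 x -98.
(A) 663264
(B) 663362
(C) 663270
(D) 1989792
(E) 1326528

-6768 * -98 = 663264
A) 663264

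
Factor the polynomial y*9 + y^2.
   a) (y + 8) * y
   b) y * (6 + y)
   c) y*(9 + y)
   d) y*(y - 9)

We need to factor y*9 + y^2.
The factored form is y*(9 + y).
c) y*(9 + y)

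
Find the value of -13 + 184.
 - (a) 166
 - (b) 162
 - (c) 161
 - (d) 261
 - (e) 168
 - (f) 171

-13 + 184 = 171
f) 171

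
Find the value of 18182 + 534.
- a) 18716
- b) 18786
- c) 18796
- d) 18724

18182 + 534 = 18716
a) 18716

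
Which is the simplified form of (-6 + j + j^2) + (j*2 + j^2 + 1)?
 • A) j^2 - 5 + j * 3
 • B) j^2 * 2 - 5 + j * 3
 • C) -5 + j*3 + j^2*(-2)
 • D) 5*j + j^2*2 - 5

Adding the polynomials and combining like terms:
(-6 + j + j^2) + (j*2 + j^2 + 1)
= j^2 * 2 - 5 + j * 3
B) j^2 * 2 - 5 + j * 3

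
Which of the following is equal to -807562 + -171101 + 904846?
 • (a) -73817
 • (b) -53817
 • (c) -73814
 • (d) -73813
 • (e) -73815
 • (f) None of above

First: -807562 + -171101 = -978663
Then: -978663 + 904846 = -73817
a) -73817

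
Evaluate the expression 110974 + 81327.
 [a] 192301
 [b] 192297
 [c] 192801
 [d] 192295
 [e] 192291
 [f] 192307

110974 + 81327 = 192301
a) 192301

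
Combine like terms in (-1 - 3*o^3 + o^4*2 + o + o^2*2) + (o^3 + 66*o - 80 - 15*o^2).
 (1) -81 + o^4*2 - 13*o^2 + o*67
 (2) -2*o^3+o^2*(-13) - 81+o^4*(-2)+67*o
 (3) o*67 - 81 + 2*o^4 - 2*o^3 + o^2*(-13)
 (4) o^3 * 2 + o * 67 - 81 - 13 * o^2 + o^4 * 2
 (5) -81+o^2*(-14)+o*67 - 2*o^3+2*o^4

Adding the polynomials and combining like terms:
(-1 - 3*o^3 + o^4*2 + o + o^2*2) + (o^3 + 66*o - 80 - 15*o^2)
= o*67 - 81 + 2*o^4 - 2*o^3 + o^2*(-13)
3) o*67 - 81 + 2*o^4 - 2*o^3 + o^2*(-13)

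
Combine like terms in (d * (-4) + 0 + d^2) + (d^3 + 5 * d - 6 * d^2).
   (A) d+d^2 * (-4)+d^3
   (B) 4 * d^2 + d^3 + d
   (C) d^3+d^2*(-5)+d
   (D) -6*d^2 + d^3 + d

Adding the polynomials and combining like terms:
(d*(-4) + 0 + d^2) + (d^3 + 5*d - 6*d^2)
= d^3+d^2*(-5)+d
C) d^3+d^2*(-5)+d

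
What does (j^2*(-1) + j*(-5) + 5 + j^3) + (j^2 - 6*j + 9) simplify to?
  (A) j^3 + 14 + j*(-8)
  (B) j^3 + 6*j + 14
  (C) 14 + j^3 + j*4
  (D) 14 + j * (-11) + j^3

Adding the polynomials and combining like terms:
(j^2*(-1) + j*(-5) + 5 + j^3) + (j^2 - 6*j + 9)
= 14 + j * (-11) + j^3
D) 14 + j * (-11) + j^3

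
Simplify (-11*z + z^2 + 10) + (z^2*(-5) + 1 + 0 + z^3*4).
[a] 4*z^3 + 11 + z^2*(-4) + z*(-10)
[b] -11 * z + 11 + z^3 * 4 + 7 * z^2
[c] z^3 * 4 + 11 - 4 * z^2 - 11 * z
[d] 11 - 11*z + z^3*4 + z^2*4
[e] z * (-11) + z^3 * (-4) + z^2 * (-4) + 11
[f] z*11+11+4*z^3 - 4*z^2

Adding the polynomials and combining like terms:
(-11*z + z^2 + 10) + (z^2*(-5) + 1 + 0 + z^3*4)
= z^3 * 4 + 11 - 4 * z^2 - 11 * z
c) z^3 * 4 + 11 - 4 * z^2 - 11 * z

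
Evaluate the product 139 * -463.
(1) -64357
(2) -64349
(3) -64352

139 * -463 = -64357
1) -64357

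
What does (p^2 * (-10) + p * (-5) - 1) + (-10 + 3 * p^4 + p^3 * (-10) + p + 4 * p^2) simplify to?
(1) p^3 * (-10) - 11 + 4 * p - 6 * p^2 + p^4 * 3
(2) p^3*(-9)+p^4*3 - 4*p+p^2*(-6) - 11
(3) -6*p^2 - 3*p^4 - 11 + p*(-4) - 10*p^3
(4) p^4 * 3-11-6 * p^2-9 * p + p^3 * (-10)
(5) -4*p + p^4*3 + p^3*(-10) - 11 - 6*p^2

Adding the polynomials and combining like terms:
(p^2*(-10) + p*(-5) - 1) + (-10 + 3*p^4 + p^3*(-10) + p + 4*p^2)
= -4*p + p^4*3 + p^3*(-10) - 11 - 6*p^2
5) -4*p + p^4*3 + p^3*(-10) - 11 - 6*p^2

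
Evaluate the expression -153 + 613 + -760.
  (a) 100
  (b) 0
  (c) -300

First: -153 + 613 = 460
Then: 460 + -760 = -300
c) -300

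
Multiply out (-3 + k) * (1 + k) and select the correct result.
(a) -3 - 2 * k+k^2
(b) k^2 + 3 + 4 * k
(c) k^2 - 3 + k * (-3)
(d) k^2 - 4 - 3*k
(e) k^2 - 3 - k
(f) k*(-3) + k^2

Expanding (-3 + k) * (1 + k):
= -3 - 2 * k+k^2
a) -3 - 2 * k+k^2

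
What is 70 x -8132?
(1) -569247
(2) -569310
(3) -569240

70 * -8132 = -569240
3) -569240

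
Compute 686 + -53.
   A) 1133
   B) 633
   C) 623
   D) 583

686 + -53 = 633
B) 633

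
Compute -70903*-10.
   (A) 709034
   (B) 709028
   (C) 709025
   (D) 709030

-70903 * -10 = 709030
D) 709030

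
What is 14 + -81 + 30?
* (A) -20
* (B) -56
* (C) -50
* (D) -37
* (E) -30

First: 14 + -81 = -67
Then: -67 + 30 = -37
D) -37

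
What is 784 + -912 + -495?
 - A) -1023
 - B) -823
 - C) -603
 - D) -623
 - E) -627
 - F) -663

First: 784 + -912 = -128
Then: -128 + -495 = -623
D) -623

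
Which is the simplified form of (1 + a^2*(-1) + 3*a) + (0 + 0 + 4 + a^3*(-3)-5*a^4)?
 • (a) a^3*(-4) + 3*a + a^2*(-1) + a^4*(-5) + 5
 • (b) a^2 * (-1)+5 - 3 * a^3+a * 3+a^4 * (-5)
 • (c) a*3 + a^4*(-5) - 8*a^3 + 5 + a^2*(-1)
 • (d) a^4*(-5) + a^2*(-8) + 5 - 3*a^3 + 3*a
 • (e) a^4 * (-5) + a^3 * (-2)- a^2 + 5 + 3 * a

Adding the polynomials and combining like terms:
(1 + a^2*(-1) + 3*a) + (0 + 0 + 4 + a^3*(-3) - 5*a^4)
= a^2 * (-1)+5 - 3 * a^3+a * 3+a^4 * (-5)
b) a^2 * (-1)+5 - 3 * a^3+a * 3+a^4 * (-5)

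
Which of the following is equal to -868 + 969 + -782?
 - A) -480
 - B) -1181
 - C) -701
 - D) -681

First: -868 + 969 = 101
Then: 101 + -782 = -681
D) -681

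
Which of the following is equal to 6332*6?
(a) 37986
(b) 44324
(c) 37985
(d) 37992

6332 * 6 = 37992
d) 37992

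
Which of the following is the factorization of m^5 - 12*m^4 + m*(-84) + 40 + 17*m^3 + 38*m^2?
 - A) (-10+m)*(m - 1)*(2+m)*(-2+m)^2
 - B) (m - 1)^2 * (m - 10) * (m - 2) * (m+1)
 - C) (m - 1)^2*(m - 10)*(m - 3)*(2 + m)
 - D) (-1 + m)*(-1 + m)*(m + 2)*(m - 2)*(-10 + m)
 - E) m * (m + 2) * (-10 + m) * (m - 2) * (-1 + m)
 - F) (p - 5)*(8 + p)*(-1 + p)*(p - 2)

We need to factor m^5 - 12*m^4 + m*(-84) + 40 + 17*m^3 + 38*m^2.
The factored form is (-1 + m)*(-1 + m)*(m + 2)*(m - 2)*(-10 + m).
D) (-1 + m)*(-1 + m)*(m + 2)*(m - 2)*(-10 + m)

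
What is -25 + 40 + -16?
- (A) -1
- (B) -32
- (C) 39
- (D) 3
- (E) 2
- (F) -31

First: -25 + 40 = 15
Then: 15 + -16 = -1
A) -1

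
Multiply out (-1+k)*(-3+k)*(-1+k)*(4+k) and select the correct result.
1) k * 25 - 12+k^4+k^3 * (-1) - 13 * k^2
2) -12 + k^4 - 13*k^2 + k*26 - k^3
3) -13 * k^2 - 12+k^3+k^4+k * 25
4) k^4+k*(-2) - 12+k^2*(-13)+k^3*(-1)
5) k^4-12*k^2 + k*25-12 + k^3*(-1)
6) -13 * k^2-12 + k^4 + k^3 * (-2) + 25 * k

Expanding (-1+k)*(-3+k)*(-1+k)*(4+k):
= k * 25 - 12+k^4+k^3 * (-1) - 13 * k^2
1) k * 25 - 12+k^4+k^3 * (-1) - 13 * k^2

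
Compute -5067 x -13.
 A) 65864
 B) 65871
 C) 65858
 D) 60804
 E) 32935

-5067 * -13 = 65871
B) 65871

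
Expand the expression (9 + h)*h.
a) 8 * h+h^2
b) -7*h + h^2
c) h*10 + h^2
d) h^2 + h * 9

Expanding (9 + h)*h:
= h^2 + h * 9
d) h^2 + h * 9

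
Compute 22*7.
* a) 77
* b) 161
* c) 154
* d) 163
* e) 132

22 * 7 = 154
c) 154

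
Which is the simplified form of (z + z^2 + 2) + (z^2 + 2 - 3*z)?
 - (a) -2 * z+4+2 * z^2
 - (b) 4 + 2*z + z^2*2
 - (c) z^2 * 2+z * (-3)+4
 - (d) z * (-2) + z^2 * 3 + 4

Adding the polynomials and combining like terms:
(z + z^2 + 2) + (z^2 + 2 - 3*z)
= -2 * z+4+2 * z^2
a) -2 * z+4+2 * z^2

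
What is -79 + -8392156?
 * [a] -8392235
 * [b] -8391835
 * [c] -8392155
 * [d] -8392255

-79 + -8392156 = -8392235
a) -8392235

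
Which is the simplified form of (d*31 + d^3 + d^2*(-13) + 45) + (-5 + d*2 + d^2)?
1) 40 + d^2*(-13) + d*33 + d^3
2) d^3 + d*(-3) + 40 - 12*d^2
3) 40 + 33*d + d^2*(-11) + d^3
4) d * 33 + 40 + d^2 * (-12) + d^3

Adding the polynomials and combining like terms:
(d*31 + d^3 + d^2*(-13) + 45) + (-5 + d*2 + d^2)
= d * 33 + 40 + d^2 * (-12) + d^3
4) d * 33 + 40 + d^2 * (-12) + d^3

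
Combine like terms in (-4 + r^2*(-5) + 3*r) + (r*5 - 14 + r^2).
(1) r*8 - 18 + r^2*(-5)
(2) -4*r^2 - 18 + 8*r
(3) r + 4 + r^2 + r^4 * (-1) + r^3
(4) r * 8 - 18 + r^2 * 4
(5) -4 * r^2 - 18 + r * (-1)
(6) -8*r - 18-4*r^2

Adding the polynomials and combining like terms:
(-4 + r^2*(-5) + 3*r) + (r*5 - 14 + r^2)
= -4*r^2 - 18 + 8*r
2) -4*r^2 - 18 + 8*r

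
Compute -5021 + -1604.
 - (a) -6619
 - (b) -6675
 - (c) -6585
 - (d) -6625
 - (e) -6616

-5021 + -1604 = -6625
d) -6625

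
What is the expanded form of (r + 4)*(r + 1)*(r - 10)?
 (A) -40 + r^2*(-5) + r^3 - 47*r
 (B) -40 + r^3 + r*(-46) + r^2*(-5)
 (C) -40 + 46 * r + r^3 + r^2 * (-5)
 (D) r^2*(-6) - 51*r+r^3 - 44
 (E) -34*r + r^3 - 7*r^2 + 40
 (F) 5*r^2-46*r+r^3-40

Expanding (r + 4)*(r + 1)*(r - 10):
= -40 + r^3 + r*(-46) + r^2*(-5)
B) -40 + r^3 + r*(-46) + r^2*(-5)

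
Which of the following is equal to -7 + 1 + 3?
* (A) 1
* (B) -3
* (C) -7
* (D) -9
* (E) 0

First: -7 + 1 = -6
Then: -6 + 3 = -3
B) -3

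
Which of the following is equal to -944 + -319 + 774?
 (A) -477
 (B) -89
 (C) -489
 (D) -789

First: -944 + -319 = -1263
Then: -1263 + 774 = -489
C) -489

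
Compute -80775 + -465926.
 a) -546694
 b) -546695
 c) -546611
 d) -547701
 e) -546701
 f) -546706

-80775 + -465926 = -546701
e) -546701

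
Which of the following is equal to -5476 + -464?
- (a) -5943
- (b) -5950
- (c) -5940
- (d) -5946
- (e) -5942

-5476 + -464 = -5940
c) -5940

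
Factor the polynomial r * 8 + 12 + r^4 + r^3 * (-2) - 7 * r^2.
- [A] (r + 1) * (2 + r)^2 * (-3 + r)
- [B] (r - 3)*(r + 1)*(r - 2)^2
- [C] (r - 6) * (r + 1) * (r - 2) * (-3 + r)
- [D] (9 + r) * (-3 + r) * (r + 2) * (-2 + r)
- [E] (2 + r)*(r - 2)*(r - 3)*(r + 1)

We need to factor r * 8 + 12 + r^4 + r^3 * (-2) - 7 * r^2.
The factored form is (2 + r)*(r - 2)*(r - 3)*(r + 1).
E) (2 + r)*(r - 2)*(r - 3)*(r + 1)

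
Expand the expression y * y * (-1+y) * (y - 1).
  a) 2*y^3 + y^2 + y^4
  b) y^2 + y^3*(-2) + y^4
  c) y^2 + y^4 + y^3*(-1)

Expanding y * y * (-1+y) * (y - 1):
= y^2 + y^3*(-2) + y^4
b) y^2 + y^3*(-2) + y^4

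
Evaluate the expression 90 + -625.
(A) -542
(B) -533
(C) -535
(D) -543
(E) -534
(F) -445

90 + -625 = -535
C) -535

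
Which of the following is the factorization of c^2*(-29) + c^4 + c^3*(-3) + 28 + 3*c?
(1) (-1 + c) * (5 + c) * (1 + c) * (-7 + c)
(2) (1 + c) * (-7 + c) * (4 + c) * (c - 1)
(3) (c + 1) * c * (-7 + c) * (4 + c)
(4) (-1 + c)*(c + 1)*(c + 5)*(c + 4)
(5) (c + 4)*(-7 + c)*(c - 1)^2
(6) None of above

We need to factor c^2*(-29) + c^4 + c^3*(-3) + 28 + 3*c.
The factored form is (1 + c) * (-7 + c) * (4 + c) * (c - 1).
2) (1 + c) * (-7 + c) * (4 + c) * (c - 1)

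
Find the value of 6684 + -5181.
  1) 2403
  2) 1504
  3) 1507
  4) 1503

6684 + -5181 = 1503
4) 1503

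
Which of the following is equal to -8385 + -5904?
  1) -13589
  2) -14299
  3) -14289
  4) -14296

-8385 + -5904 = -14289
3) -14289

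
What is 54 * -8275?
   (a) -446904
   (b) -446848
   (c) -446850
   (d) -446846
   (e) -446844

54 * -8275 = -446850
c) -446850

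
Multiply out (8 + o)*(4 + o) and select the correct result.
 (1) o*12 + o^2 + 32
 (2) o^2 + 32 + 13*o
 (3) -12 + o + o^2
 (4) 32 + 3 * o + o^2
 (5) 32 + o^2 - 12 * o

Expanding (8 + o)*(4 + o):
= o*12 + o^2 + 32
1) o*12 + o^2 + 32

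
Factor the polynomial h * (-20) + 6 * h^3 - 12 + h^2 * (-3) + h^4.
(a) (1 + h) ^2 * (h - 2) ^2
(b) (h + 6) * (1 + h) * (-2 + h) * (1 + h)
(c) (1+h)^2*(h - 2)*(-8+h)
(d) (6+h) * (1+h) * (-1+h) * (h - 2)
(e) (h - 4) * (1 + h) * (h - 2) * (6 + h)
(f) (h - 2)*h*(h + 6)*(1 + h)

We need to factor h * (-20) + 6 * h^3 - 12 + h^2 * (-3) + h^4.
The factored form is (h + 6) * (1 + h) * (-2 + h) * (1 + h).
b) (h + 6) * (1 + h) * (-2 + h) * (1 + h)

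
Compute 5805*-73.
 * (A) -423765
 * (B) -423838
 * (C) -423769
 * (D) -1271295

5805 * -73 = -423765
A) -423765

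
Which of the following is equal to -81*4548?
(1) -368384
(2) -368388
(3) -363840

-81 * 4548 = -368388
2) -368388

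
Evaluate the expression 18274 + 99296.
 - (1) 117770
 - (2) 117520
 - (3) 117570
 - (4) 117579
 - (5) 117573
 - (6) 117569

18274 + 99296 = 117570
3) 117570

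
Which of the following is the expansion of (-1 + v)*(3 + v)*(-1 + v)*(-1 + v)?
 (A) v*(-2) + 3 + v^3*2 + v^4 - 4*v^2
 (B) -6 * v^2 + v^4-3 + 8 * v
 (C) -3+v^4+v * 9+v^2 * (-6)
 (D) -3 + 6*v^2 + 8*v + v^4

Expanding (-1 + v)*(3 + v)*(-1 + v)*(-1 + v):
= -6 * v^2 + v^4-3 + 8 * v
B) -6 * v^2 + v^4-3 + 8 * v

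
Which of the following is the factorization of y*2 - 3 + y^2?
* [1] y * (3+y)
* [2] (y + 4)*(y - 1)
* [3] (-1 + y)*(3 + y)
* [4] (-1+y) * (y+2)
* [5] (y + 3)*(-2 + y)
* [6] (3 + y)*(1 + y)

We need to factor y*2 - 3 + y^2.
The factored form is (-1 + y)*(3 + y).
3) (-1 + y)*(3 + y)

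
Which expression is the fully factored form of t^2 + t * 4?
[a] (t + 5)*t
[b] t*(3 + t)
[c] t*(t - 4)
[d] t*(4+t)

We need to factor t^2 + t * 4.
The factored form is t*(4+t).
d) t*(4+t)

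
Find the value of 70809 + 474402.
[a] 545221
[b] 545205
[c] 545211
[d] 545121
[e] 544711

70809 + 474402 = 545211
c) 545211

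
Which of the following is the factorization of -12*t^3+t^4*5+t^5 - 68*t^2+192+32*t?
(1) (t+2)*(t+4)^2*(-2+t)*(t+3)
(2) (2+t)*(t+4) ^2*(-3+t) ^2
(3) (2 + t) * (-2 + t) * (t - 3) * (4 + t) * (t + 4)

We need to factor -12*t^3+t^4*5+t^5 - 68*t^2+192+32*t.
The factored form is (2 + t) * (-2 + t) * (t - 3) * (4 + t) * (t + 4).
3) (2 + t) * (-2 + t) * (t - 3) * (4 + t) * (t + 4)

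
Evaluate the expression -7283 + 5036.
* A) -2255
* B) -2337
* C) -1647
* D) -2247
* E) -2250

-7283 + 5036 = -2247
D) -2247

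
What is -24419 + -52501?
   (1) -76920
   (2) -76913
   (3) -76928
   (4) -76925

-24419 + -52501 = -76920
1) -76920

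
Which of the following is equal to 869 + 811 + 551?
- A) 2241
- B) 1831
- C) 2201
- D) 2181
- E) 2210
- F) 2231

First: 869 + 811 = 1680
Then: 1680 + 551 = 2231
F) 2231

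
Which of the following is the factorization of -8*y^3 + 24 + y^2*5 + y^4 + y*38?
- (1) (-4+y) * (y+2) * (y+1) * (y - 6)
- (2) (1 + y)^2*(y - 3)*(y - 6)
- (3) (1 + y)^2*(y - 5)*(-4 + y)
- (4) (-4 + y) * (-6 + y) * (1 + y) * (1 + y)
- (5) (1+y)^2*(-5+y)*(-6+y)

We need to factor -8*y^3 + 24 + y^2*5 + y^4 + y*38.
The factored form is (-4 + y) * (-6 + y) * (1 + y) * (1 + y).
4) (-4 + y) * (-6 + y) * (1 + y) * (1 + y)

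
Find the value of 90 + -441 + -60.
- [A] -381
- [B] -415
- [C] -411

First: 90 + -441 = -351
Then: -351 + -60 = -411
C) -411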